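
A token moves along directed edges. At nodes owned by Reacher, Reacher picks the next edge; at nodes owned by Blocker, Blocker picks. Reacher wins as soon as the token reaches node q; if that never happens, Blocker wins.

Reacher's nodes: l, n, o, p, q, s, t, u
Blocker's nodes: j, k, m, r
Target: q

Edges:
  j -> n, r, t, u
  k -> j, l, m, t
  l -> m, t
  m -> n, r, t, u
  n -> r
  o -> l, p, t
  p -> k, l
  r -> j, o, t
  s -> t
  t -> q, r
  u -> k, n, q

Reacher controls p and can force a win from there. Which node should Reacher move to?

A0 = {q}
A1: add {t, u} — t (Reacher) has t→q; u (Reacher) has u→q.
A2: add {l, o, s} — l (Reacher) has l→t; o (Reacher) has o→t; s (Reacher) has s→t.
A3: add {p} — p (Reacher) has p→l.
A4 = A3; e.g. j (Blocker) can still go to n. Fixed point.
From p, successor l is in the attractor (rank 2); the other successor k is not.

l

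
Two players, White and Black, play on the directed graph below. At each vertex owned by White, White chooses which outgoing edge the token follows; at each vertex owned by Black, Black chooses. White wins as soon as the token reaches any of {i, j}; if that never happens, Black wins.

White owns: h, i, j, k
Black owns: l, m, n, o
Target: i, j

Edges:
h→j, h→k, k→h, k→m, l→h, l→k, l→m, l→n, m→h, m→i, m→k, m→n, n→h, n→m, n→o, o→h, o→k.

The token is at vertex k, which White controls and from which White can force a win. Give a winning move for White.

A0 = {i, j}
A1: add {h} — h (White) has h→j.
A2: add {k} — k (White) has k→h.
A3: add {o} — o (Black): all of {h, k} already in.
A4 = A3; e.g. l (Black) can still go to m. Fixed point.
From k, successor h is in the attractor (rank 1); the other successor m is not.

h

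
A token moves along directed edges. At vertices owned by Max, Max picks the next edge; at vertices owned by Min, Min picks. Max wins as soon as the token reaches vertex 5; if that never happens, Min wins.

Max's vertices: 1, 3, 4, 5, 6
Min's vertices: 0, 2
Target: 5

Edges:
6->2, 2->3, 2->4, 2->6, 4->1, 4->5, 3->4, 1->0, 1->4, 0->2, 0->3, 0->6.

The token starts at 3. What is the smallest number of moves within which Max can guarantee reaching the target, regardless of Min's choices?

2

A0 = {5}
A1: add {4} — 4 (Max) has 4→5.
A2: add {1, 3} — 1 (Max) has 1→4; 3 (Max) has 3→4.
A3 = A2; e.g. 0 (Min) can still go to 2. Fixed point.
3 enters the attractor at level 2, so Max can force the target in 2 moves from there.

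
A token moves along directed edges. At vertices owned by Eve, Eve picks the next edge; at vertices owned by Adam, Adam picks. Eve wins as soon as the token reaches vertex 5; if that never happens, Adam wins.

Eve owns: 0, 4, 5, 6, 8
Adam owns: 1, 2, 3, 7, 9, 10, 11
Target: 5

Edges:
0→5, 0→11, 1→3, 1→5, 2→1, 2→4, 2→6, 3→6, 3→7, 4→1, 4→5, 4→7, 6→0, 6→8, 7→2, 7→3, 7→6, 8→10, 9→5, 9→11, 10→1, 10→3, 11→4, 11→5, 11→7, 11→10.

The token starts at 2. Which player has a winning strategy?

Adam

A0 = {5}
A1: add {0, 4} — 0 (Eve) has 0→5; 4 (Eve) has 4→5.
A2: add {6} — 6 (Eve) has 6→0.
A3 = A2; e.g. 1 (Adam) can still go to 3. Fixed point.
2 never enters the attractor, so Adam can avoid the target forever.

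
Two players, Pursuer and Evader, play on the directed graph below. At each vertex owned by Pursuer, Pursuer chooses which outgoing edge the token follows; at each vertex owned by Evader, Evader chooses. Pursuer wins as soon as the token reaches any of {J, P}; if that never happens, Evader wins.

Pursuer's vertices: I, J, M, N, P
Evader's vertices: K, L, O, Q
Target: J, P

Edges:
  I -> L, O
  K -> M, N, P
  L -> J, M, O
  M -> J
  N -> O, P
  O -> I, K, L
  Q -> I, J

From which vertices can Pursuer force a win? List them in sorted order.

A0 = {J, P}
A1: add {M, N} — M (Pursuer) has M→J; N (Pursuer) has N→P.
A2: add {K} — K (Evader): all of {M, N, P} already in.
A3 = A2; e.g. I (Pursuer) has no edge into A2. Fixed point.
Pursuer's winning region = {J, K, M, N, P}.

J, K, M, N, P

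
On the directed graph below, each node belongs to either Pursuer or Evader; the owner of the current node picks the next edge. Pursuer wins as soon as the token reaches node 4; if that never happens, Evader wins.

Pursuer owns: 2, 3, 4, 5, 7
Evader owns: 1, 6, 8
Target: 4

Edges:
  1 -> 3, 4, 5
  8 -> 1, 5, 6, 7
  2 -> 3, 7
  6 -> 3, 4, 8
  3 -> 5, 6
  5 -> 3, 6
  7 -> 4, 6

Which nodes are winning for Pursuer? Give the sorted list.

2, 4, 7

A0 = {4}
A1: add {7} — 7 (Pursuer) has 7→4.
A2: add {2} — 2 (Pursuer) has 2→7.
A3 = A2; e.g. 1 (Evader) can still go to 3. Fixed point.
Pursuer's winning region = {2, 4, 7}.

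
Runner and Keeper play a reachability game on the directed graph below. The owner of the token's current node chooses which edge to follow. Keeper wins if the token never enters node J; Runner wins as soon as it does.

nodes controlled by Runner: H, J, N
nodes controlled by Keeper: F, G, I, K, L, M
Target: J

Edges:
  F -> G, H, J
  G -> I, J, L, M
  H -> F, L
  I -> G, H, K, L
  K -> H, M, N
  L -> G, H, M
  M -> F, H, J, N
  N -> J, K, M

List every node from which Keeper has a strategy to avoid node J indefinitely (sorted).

F, G, H, I, K, L, M

A0 = {J}
A1: add {N} — N (Runner) has N→J.
A2 = A1; e.g. F (Keeper) can still go to G. Fixed point.
Runner's attractor = {J, N}; Keeper avoids the target exactly from the complement.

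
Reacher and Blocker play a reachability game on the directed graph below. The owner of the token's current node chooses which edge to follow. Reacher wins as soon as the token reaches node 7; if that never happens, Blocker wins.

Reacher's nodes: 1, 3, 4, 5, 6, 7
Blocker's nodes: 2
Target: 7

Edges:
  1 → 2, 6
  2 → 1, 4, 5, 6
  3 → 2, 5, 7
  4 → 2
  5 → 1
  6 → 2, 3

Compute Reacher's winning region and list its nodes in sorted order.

1, 3, 5, 6, 7

A0 = {7}
A1: add {3} — 3 (Reacher) has 3→7.
A2: add {6} — 6 (Reacher) has 6→3.
A3: add {1} — 1 (Reacher) has 1→6.
A4: add {5} — 5 (Reacher) has 5→1.
A5 = A4; e.g. 2 (Blocker) can still go to 4. Fixed point.
Reacher's winning region = {1, 3, 5, 6, 7}.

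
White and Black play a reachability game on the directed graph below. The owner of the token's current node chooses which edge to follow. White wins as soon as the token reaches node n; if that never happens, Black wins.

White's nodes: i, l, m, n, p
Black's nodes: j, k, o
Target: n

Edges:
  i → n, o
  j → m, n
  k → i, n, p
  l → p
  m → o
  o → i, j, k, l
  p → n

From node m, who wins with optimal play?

Black

A0 = {n}
A1: add {i, p} — i (White) has i→n; p (White) has p→n.
A2: add {k, l} — k (Black): all of {i, n, p} already in; l (White) has l→p.
A3 = A2; e.g. j (Black) can still go to m. Fixed point.
m never enters the attractor, so Black can avoid the target forever.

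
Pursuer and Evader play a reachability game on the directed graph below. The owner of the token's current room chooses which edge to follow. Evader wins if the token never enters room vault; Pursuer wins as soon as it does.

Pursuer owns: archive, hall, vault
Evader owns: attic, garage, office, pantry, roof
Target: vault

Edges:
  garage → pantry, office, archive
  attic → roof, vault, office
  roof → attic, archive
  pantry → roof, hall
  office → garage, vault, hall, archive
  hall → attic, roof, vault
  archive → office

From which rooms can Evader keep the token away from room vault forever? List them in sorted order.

A0 = {vault}
A1: add {hall} — hall (Pursuer) has hall→vault.
A2 = A1; e.g. garage (Evader) can still go to pantry. Fixed point.
Pursuer's attractor = {hall, vault}; Evader avoids the target exactly from the complement.

archive, attic, garage, office, pantry, roof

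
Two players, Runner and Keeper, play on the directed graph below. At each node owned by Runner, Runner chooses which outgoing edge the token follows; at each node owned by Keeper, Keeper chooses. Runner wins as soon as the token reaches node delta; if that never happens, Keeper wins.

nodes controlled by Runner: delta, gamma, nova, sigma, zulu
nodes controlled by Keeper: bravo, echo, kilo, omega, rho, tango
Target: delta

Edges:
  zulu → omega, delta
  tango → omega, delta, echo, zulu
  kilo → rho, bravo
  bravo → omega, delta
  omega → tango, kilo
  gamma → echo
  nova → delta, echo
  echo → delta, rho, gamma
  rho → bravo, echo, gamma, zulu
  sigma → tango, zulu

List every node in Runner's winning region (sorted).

A0 = {delta}
A1: add {nova, zulu} — nova (Runner) has nova→delta; zulu (Runner) has zulu→delta.
A2: add {sigma} — sigma (Runner) has sigma→zulu.
A3 = A2; e.g. tango (Keeper) can still go to omega. Fixed point.
Runner's winning region = {delta, nova, sigma, zulu}.

delta, nova, sigma, zulu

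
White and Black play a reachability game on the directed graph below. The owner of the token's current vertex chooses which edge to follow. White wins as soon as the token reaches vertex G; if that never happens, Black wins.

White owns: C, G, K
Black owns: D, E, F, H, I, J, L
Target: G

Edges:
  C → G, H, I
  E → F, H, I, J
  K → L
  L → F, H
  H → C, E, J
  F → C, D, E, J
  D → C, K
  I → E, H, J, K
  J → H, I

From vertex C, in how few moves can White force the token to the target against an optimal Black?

1

A0 = {G}
A1: add {C} — C (White) has C→G.
A2 = A1; e.g. D (Black) can still go to K. Fixed point.
C enters the attractor at level 1, so White can force the target in 1 move from there.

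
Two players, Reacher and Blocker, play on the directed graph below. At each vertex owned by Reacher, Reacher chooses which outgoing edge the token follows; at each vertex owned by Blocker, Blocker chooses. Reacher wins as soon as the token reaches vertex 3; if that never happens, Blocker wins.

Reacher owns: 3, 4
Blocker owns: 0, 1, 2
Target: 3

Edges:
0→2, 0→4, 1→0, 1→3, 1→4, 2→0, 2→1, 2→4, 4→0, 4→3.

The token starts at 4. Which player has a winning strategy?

A0 = {3}
A1: add {4} — 4 (Reacher) has 4→3.
A2 = A1; e.g. 0 (Blocker) can still go to 2. Fixed point.
4 ∈ A1, so Reacher can force the target.

Reacher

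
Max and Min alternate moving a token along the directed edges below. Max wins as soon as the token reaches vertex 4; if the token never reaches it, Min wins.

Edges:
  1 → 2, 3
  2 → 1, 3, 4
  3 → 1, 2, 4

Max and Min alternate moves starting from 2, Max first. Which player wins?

Max

Track states (vertex, player-to-move).
A0 = {(4,Max), (4,Min)}
A1: add {(2,Max), (3,Max)}.
(2,Max) ∈ A1 ⇒ Max forces the target.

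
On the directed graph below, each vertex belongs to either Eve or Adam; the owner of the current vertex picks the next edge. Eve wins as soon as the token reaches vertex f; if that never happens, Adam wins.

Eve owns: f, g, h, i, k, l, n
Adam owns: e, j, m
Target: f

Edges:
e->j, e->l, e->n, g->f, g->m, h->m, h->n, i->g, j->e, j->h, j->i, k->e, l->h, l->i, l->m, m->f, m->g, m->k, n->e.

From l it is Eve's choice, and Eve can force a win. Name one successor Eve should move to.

A0 = {f}
A1: add {g} — g (Eve) has g→f.
A2: add {i} — i (Eve) has i→g.
A3: add {l} — l (Eve) has l→i.
A4 = A3; e.g. e (Adam) can still go to j. Fixed point.
From l, successor i is in the attractor (rank 2); the other successors h, m are not.

i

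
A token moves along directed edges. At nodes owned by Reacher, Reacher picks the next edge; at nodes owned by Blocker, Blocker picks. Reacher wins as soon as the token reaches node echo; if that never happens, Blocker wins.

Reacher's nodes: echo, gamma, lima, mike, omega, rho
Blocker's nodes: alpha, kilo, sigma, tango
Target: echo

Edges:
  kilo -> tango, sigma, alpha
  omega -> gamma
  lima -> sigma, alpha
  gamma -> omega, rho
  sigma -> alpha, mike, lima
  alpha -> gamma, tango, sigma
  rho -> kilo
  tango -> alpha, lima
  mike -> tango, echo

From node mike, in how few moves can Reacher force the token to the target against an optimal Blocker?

A0 = {echo}
A1: add {mike} — mike (Reacher) has mike→echo.
A2 = A1; e.g. omega (Reacher) has no edge into A1. Fixed point.
mike enters the attractor at level 1, so Reacher can force the target in 1 move from there.

1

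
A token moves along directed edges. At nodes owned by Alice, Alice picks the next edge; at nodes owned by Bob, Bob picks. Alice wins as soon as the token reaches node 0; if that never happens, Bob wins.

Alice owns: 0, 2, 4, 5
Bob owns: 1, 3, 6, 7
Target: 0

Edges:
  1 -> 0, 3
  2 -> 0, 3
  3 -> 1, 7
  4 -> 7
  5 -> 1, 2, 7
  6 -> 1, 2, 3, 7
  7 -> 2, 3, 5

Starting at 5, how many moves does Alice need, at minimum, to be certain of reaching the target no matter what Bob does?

2

A0 = {0}
A1: add {2} — 2 (Alice) has 2→0.
A2: add {5} — 5 (Alice) has 5→2.
A3 = A2; e.g. 1 (Bob) can still go to 3. Fixed point.
5 enters the attractor at level 2, so Alice can force the target in 2 moves from there.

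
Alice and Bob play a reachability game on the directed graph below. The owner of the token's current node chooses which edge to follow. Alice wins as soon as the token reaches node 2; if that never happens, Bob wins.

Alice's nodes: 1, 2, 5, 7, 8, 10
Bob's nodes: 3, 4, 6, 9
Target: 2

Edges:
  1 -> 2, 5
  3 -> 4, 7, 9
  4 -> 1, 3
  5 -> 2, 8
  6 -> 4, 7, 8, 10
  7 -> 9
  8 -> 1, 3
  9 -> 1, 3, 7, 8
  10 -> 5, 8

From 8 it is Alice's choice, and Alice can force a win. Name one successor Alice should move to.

1

A0 = {2}
A1: add {1, 5} — 1 (Alice) has 1→2; 5 (Alice) has 5→2.
A2: add {8, 10} — 8 (Alice) has 8→1; 10 (Alice) has 10→5.
A3 = A2; e.g. 3 (Bob) can still go to 4. Fixed point.
From 8, successor 1 is in the attractor (rank 1); the other successor 3 is not.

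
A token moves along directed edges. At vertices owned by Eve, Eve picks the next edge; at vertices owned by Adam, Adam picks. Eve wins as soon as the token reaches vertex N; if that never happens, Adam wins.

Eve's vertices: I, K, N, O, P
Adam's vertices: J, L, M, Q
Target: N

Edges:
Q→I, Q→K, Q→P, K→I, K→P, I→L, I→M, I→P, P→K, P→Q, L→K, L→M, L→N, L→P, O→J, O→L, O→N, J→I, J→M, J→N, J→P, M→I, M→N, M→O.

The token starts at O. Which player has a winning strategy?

A0 = {N}
A1: add {O} — O (Eve) has O→N.
A2 = A1; e.g. I (Eve) has no edge into A1. Fixed point.
O ∈ A1, so Eve can force the target.

Eve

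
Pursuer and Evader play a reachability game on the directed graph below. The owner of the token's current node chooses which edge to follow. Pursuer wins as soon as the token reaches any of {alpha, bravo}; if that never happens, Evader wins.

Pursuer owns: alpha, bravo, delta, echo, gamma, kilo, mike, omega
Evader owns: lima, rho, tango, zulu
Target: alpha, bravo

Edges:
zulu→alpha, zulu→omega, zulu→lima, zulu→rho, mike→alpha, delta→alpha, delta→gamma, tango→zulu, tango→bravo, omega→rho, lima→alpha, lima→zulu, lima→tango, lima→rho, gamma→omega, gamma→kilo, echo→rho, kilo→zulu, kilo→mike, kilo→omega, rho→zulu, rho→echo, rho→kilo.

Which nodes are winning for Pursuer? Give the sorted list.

A0 = {alpha, bravo}
A1: add {delta, mike} — mike (Pursuer) has mike→alpha; delta (Pursuer) has delta→alpha.
A2: add {kilo} — kilo (Pursuer) has kilo→mike.
A3: add {gamma} — gamma (Pursuer) has gamma→kilo.
A4 = A3; e.g. zulu (Evader) can still go to omega. Fixed point.
Pursuer's winning region = {alpha, bravo, delta, gamma, kilo, mike}.

alpha, bravo, delta, gamma, kilo, mike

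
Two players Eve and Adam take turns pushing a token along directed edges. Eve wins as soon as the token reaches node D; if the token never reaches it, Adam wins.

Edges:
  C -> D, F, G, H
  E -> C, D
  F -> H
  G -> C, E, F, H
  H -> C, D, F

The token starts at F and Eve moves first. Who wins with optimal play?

Adam

Track states (vertex, player-to-move).
A0 = {(D,Eve), (D,Adam)}
A1: add {(C,Eve), (E,Eve), (H,Eve)}.
A2: add {(E,Adam), (F,Adam)}.
A3: add {(G,Eve)}.
A4 = A3; e.g. (C,Adam) stays out. (F,Eve) never enters ⇒ Adam avoids the target.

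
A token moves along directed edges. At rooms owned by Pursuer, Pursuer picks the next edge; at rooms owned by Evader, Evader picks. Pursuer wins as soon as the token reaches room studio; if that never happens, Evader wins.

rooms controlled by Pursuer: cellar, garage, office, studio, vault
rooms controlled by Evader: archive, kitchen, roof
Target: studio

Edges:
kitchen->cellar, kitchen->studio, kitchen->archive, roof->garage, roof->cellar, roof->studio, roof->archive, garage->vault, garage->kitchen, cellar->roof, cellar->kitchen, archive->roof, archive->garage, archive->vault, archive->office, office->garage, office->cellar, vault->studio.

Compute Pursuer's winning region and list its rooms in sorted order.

garage, office, studio, vault

A0 = {studio}
A1: add {vault} — vault (Pursuer) has vault→studio.
A2: add {garage} — garage (Pursuer) has garage→vault.
A3: add {office} — office (Pursuer) has office→garage.
A4 = A3; e.g. roof (Evader) can still go to cellar. Fixed point.
Pursuer's winning region = {garage, office, studio, vault}.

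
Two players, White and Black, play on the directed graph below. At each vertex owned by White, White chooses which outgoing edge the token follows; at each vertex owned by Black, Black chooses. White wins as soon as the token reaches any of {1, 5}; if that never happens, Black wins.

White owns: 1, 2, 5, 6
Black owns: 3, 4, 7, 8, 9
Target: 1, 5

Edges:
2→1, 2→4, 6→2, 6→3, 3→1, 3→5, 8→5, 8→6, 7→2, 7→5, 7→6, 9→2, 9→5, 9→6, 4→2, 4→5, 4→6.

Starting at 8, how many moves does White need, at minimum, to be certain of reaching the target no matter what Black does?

A0 = {1, 5}
A1: add {2, 3} — 2 (White) has 2→1; 3 (Black): all of {1, 5} already in.
A2: add {6} — 6 (White) has 6→2.
A3: add {4, 7, 8, 9} — 4 (Black): all of {2, 5, 6} already in; 7 (Black): all of {2, 5, 6} already in; 8 (Black): all of {5, 6} already in; 9 (Black): all of {2, 5, 6} already in.
A3 = all vertices. Fixed point.
8 enters the attractor at level 3, so White can force the target in 3 moves from there.

3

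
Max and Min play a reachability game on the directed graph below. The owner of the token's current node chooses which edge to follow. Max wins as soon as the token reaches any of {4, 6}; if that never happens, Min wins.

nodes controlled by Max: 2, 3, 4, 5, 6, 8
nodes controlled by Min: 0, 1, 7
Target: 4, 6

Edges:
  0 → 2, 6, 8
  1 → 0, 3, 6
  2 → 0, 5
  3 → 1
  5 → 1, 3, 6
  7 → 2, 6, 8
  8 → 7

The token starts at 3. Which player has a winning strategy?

A0 = {4, 6}
A1: add {5} — 5 (Max) has 5→6.
A2: add {2} — 2 (Max) has 2→5.
A3 = A2; e.g. 0 (Min) can still go to 8. Fixed point.
3 never enters the attractor, so Min can avoid the target forever.

Min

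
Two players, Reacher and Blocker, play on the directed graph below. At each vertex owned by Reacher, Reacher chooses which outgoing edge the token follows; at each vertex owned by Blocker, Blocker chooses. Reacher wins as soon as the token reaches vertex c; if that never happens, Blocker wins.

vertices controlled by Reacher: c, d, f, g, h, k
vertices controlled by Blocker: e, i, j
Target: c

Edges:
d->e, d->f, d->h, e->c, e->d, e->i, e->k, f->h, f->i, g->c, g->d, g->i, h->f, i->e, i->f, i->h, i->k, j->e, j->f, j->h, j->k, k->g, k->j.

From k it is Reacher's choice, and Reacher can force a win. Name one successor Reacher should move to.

A0 = {c}
A1: add {g} — g (Reacher) has g→c.
A2: add {k} — k (Reacher) has k→g.
A3 = A2; e.g. d (Reacher) has no edge into A2. Fixed point.
From k, successor g is in the attractor (rank 1); the other successor j is not.

g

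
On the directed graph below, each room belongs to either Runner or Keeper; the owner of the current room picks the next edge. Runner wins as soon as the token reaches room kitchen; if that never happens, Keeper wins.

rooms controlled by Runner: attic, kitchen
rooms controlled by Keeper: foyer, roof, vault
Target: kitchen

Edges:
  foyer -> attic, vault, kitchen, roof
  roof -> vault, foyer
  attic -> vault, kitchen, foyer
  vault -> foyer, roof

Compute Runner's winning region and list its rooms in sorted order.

attic, kitchen

A0 = {kitchen}
A1: add {attic} — attic (Runner) has attic→kitchen.
A2 = A1; e.g. vault (Keeper) can still go to foyer. Fixed point.
Runner's winning region = {attic, kitchen}.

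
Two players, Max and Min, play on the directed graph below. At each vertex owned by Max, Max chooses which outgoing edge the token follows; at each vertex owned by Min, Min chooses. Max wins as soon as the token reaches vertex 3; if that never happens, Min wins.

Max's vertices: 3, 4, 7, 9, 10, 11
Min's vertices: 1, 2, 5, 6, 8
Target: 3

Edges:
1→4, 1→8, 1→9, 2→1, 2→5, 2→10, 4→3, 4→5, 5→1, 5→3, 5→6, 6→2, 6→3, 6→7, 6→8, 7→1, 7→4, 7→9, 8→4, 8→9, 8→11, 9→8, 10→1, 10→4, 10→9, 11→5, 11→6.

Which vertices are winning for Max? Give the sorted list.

A0 = {3}
A1: add {4} — 4 (Max) has 4→3.
A2: add {7, 10} — 7 (Max) has 7→4; 10 (Max) has 10→4.
A3 = A2; e.g. 1 (Min) can still go to 8. Fixed point.
Max's winning region = {3, 4, 7, 10}.

3, 4, 7, 10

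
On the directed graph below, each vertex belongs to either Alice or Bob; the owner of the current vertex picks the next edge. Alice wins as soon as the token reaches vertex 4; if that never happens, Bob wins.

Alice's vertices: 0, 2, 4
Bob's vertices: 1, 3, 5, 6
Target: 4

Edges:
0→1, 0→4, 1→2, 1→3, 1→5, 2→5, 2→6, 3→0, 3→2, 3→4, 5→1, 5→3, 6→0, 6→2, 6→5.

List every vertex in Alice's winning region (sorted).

0, 4

A0 = {4}
A1: add {0} — 0 (Alice) has 0→4.
A2 = A1; e.g. 1 (Bob) can still go to 2. Fixed point.
Alice's winning region = {0, 4}.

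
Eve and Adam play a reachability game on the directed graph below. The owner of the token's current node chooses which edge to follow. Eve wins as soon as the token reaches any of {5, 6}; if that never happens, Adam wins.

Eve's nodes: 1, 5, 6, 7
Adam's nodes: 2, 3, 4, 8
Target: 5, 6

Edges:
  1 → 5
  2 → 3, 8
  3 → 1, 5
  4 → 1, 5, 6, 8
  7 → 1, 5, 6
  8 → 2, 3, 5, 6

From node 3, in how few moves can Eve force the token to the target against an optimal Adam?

A0 = {5, 6}
A1: add {1, 7} — 1 (Eve) has 1→5; 7 (Eve) has 7→5.
A2: add {3} — 3 (Adam): all of {1, 5} already in.
A3 = A2; e.g. 2 (Adam) can still go to 8. Fixed point.
3 enters the attractor at level 2, so Eve can force the target in 2 moves from there.

2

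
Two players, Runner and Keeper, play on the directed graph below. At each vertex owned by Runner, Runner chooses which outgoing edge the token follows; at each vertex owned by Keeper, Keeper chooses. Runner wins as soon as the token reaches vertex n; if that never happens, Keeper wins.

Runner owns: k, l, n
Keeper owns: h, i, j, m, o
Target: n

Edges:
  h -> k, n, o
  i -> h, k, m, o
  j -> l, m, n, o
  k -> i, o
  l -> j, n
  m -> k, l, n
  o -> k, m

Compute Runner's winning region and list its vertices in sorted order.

A0 = {n}
A1: add {l} — l (Runner) has l→n.
A2 = A1; e.g. h (Keeper) can still go to k. Fixed point.
Runner's winning region = {l, n}.

l, n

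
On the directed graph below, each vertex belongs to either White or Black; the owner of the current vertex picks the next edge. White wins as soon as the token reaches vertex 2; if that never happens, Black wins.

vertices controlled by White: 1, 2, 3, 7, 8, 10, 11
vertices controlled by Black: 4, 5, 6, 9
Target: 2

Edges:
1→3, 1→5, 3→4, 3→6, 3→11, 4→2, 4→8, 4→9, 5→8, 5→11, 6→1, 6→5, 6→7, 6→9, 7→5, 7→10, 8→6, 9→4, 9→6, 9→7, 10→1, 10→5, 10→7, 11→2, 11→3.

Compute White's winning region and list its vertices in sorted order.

1, 2, 3, 7, 10, 11

A0 = {2}
A1: add {11} — 11 (White) has 11→2.
A2: add {3} — 3 (White) has 3→11.
A3: add {1} — 1 (White) has 1→3.
A4: add {10} — 10 (White) has 10→1.
A5: add {7} — 7 (White) has 7→10.
A6 = A5; e.g. 4 (Black) can still go to 8. Fixed point.
White's winning region = {1, 2, 3, 7, 10, 11}.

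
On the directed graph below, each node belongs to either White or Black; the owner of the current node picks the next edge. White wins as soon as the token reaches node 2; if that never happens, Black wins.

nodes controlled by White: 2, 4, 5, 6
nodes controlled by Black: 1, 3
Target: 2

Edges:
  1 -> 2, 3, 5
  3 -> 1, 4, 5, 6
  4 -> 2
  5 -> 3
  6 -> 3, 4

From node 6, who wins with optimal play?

A0 = {2}
A1: add {4} — 4 (White) has 4→2.
A2: add {6} — 6 (White) has 6→4.
A3 = A2; e.g. 1 (Black) can still go to 3. Fixed point.
6 ∈ A2, so White can force the target.

White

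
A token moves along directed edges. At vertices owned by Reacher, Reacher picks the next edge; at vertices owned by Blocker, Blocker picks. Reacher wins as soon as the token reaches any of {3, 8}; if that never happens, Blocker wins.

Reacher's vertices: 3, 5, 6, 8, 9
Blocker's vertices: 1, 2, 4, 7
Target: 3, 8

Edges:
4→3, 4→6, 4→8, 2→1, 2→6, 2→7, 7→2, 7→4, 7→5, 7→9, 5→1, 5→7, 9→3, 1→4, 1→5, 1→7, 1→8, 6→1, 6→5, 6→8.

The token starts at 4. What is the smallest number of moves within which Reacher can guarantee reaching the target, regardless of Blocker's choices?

2

A0 = {3, 8}
A1: add {6, 9} — 6 (Reacher) has 6→8; 9 (Reacher) has 9→3.
A2: add {4} — 4 (Blocker): all of {3, 6, 8} already in.
A3 = A2; e.g. 1 (Blocker) can still go to 5. Fixed point.
4 enters the attractor at level 2, so Reacher can force the target in 2 moves from there.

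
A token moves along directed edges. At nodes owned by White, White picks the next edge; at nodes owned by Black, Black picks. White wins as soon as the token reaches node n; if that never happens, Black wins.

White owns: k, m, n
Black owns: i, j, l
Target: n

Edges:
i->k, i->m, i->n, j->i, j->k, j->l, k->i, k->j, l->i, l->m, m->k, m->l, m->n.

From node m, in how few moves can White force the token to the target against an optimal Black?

1

A0 = {n}
A1: add {m} — m (White) has m→n.
A2 = A1; e.g. i (Black) can still go to k. Fixed point.
m enters the attractor at level 1, so White can force the target in 1 move from there.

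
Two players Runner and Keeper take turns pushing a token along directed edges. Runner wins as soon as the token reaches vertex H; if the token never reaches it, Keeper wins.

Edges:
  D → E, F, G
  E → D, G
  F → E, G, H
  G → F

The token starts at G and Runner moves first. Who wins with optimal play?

Track states (vertex, player-to-move).
A0 = {(H,Runner), (H,Keeper)}
A1: add {(F,Runner)}.
A2: add {(G,Keeper)}.
A3: add {(D,Runner), (E,Runner)}.
A4 = A3; e.g. (D,Keeper) stays out. (G,Runner) never enters ⇒ Keeper avoids the target.

Keeper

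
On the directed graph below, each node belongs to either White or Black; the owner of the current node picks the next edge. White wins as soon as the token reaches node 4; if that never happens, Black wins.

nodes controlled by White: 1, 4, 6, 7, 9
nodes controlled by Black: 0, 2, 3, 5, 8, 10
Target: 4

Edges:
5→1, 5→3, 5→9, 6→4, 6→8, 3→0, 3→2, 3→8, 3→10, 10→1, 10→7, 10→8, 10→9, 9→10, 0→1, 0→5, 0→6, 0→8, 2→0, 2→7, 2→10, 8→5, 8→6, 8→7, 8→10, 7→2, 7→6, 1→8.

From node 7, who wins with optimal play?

White

A0 = {4}
A1: add {6} — 6 (White) has 6→4.
A2: add {7} — 7 (White) has 7→6.
A3 = A2; e.g. 0 (Black) can still go to 1. Fixed point.
7 ∈ A2, so White can force the target.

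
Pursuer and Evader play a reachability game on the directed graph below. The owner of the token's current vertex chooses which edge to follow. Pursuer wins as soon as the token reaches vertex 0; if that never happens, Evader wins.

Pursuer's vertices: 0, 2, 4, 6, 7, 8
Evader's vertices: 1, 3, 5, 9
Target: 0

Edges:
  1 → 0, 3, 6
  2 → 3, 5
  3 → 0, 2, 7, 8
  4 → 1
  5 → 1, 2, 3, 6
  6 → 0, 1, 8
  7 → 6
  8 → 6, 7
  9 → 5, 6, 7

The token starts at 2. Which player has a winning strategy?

A0 = {0}
A1: add {6} — 6 (Pursuer) has 6→0.
A2: add {7, 8} — 7 (Pursuer) has 7→6; 8 (Pursuer) has 8→6.
A3 = A2; e.g. 1 (Evader) can still go to 3. Fixed point.
2 never enters the attractor, so Evader can avoid the target forever.

Evader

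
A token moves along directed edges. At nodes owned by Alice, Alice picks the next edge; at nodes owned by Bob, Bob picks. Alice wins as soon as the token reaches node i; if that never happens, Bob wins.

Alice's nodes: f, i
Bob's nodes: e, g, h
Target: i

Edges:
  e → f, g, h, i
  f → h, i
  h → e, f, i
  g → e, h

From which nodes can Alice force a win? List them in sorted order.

A0 = {i}
A1: add {f} — f (Alice) has f→i.
A2 = A1; e.g. e (Bob) can still go to g. Fixed point.
Alice's winning region = {f, i}.

f, i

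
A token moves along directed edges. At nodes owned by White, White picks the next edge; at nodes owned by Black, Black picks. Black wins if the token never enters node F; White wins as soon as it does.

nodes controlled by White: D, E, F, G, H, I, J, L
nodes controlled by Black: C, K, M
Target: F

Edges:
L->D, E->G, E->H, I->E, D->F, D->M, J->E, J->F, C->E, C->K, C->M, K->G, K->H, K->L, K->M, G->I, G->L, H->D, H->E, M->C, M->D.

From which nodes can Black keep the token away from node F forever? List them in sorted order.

C, K, M

A0 = {F}
A1: add {D, J} — D (White) has D→F; J (White) has J→F.
A2: add {H, L} — H (White) has H→D; L (White) has L→D.
A3: add {E, G} — E (White) has E→H; G (White) has G→L.
A4: add {I} — I (White) has I→E.
A5 = A4; e.g. C (Black) can still go to K. Fixed point.
White's attractor = {D, E, F, G, H, I, J, L}; Black avoids the target exactly from the complement.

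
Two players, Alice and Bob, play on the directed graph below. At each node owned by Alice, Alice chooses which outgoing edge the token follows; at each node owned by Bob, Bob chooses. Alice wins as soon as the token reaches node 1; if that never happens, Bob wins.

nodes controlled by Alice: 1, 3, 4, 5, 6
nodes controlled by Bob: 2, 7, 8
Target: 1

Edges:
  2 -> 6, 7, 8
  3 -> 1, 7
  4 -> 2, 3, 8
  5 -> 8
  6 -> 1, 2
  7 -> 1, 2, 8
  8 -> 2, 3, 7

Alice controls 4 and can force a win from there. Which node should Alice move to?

A0 = {1}
A1: add {3, 6} — 3 (Alice) has 3→1; 6 (Alice) has 6→1.
A2: add {4} — 4 (Alice) has 4→3.
A3 = A2; e.g. 2 (Bob) can still go to 7. Fixed point.
From 4, successor 3 is in the attractor (rank 1); the other successors 2, 8 are not.

3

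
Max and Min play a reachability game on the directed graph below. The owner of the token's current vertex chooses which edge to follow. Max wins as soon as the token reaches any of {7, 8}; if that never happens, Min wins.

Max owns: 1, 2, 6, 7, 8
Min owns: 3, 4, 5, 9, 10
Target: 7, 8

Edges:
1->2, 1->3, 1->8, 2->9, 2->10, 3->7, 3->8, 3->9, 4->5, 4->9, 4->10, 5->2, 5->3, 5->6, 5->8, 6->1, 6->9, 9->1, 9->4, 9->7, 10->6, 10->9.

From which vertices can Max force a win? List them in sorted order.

1, 6, 7, 8

A0 = {7, 8}
A1: add {1} — 1 (Max) has 1→8.
A2: add {6} — 6 (Max) has 6→1.
A3 = A2; e.g. 2 (Max) has no edge into A2. Fixed point.
Max's winning region = {1, 6, 7, 8}.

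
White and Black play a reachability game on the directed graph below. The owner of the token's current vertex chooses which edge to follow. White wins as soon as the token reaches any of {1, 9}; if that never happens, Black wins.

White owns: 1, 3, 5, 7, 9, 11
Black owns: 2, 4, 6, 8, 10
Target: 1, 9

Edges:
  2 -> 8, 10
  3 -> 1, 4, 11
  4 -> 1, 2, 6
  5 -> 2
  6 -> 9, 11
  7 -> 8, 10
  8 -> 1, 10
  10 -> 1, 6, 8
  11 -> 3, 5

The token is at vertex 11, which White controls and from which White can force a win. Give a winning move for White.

A0 = {1, 9}
A1: add {3} — 3 (White) has 3→1.
A2: add {11} — 11 (White) has 11→3.
A3: add {6} — 6 (Black): all of {9, 11} already in.
A4 = A3; e.g. 2 (Black) can still go to 8. Fixed point.
From 11, successor 3 is in the attractor (rank 1); the other successor 5 is not.

3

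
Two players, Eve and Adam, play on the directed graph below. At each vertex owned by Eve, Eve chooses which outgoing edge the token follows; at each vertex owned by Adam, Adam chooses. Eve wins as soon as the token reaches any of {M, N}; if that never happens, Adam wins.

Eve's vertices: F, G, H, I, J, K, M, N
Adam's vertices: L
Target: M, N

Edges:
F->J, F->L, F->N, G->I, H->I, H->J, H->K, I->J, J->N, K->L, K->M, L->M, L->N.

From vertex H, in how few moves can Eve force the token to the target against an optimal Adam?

A0 = {M, N}
A1: add {F, J, K, L} — F (Eve) has F→N; J (Eve) has J→N; K (Eve) has K→M; L (Adam): all of {M, N} already in.
A2: add {H, I} — H (Eve) has H→J; I (Eve) has I→J.
H enters the attractor at level 2, so Eve can force the target in 2 moves from there.

2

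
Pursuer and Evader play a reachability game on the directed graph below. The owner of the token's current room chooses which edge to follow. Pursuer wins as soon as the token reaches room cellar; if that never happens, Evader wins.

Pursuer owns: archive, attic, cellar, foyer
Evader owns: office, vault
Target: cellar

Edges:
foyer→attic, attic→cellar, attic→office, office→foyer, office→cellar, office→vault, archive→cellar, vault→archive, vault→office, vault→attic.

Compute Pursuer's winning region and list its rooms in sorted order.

archive, attic, cellar, foyer

A0 = {cellar}
A1: add {archive, attic} — archive (Pursuer) has archive→cellar; attic (Pursuer) has attic→cellar.
A2: add {foyer} — foyer (Pursuer) has foyer→attic.
A3 = A2; e.g. office (Evader) can still go to vault. Fixed point.
Pursuer's winning region = {archive, attic, cellar, foyer}.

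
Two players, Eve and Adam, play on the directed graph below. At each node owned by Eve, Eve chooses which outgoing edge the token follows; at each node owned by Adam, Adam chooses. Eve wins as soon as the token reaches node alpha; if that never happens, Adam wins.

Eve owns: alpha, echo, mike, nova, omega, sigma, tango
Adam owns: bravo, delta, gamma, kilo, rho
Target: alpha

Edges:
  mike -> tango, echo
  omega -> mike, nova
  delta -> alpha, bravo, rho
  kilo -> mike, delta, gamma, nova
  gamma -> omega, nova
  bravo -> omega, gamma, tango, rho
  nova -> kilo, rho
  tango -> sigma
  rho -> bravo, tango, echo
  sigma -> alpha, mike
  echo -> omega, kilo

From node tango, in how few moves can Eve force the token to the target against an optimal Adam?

2

A0 = {alpha}
A1: add {sigma} — sigma (Eve) has sigma→alpha.
A2: add {tango} — tango (Eve) has tango→sigma.
tango enters the attractor at level 2, so Eve can force the target in 2 moves from there.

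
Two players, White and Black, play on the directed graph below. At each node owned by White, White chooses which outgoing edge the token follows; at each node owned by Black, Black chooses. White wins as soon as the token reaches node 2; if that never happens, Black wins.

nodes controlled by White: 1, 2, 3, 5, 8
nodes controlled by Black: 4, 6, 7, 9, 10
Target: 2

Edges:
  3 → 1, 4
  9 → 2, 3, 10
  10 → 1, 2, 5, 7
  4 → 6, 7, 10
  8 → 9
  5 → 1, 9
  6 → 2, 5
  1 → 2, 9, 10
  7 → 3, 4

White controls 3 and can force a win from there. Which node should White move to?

1

A0 = {2}
A1: add {1} — 1 (White) has 1→2.
A2: add {3, 5} — 3 (White) has 3→1; 5 (White) has 5→1.
A3: add {6} — 6 (Black): all of {2, 5} already in.
A4 = A3; e.g. 4 (Black) can still go to 7. Fixed point.
From 3, successor 1 is in the attractor (rank 1); the other successor 4 is not.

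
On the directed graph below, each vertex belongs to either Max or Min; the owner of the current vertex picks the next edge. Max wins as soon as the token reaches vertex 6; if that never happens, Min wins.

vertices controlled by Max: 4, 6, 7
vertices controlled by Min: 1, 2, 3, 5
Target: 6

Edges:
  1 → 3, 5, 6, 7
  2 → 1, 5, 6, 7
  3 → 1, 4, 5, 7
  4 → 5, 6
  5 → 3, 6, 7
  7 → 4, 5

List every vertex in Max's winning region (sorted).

A0 = {6}
A1: add {4} — 4 (Max) has 4→6.
A2: add {7} — 7 (Max) has 7→4.
A3 = A2; e.g. 1 (Min) can still go to 3. Fixed point.
Max's winning region = {4, 6, 7}.

4, 6, 7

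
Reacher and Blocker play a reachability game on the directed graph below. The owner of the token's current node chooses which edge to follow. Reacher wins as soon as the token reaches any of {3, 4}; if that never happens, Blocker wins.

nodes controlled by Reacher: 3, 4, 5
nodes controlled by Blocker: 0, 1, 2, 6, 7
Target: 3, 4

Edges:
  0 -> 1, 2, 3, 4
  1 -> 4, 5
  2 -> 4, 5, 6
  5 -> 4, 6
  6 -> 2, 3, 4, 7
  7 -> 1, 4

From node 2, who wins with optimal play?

A0 = {3, 4}
A1: add {5} — 5 (Reacher) has 5→4.
A2: add {1} — 1 (Blocker): all of {4, 5} already in.
A3: add {7} — 7 (Blocker): all of {1, 4} already in.
A4 = A3; e.g. 0 (Blocker) can still go to 2. Fixed point.
2 never enters the attractor, so Blocker can avoid the target forever.

Blocker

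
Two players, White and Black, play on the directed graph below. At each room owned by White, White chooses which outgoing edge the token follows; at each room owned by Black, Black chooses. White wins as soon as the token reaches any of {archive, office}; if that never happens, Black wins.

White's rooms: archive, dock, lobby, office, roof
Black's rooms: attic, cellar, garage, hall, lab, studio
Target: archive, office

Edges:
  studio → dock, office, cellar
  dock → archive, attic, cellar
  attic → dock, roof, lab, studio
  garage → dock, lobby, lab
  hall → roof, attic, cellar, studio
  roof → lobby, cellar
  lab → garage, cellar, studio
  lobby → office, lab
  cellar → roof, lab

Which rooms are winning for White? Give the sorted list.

archive, dock, lobby, office, roof

A0 = {archive, office}
A1: add {dock, lobby} — dock (White) has dock→archive; lobby (White) has lobby→office.
A2: add {roof} — roof (White) has roof→lobby.
A3 = A2; e.g. hall (Black) can still go to attic. Fixed point.
White's winning region = {archive, dock, lobby, office, roof}.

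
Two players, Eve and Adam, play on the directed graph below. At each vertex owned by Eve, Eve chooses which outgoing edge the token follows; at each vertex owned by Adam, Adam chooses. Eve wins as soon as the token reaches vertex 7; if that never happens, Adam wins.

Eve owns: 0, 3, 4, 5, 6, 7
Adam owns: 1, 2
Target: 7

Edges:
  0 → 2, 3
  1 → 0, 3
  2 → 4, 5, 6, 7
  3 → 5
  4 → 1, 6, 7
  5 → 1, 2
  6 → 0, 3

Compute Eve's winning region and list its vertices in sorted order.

4, 7

A0 = {7}
A1: add {4} — 4 (Eve) has 4→7.
A2 = A1; e.g. 0 (Eve) has no edge into A1. Fixed point.
Eve's winning region = {4, 7}.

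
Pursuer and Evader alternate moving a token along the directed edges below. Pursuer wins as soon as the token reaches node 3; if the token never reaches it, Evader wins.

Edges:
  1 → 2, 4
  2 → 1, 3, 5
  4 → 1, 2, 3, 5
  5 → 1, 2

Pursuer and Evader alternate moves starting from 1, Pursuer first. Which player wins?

Track states (vertex, player-to-move).
A0 = {(3,Pursuer), (3,Evader)}
A1: add {(2,Pursuer), (4,Pursuer)}.
A2: add {(1,Evader)}.
A3: add {(5,Pursuer)}.
A4 = A3; e.g. (1,Pursuer) stays out. (1,Pursuer) never enters ⇒ Evader avoids the target.

Evader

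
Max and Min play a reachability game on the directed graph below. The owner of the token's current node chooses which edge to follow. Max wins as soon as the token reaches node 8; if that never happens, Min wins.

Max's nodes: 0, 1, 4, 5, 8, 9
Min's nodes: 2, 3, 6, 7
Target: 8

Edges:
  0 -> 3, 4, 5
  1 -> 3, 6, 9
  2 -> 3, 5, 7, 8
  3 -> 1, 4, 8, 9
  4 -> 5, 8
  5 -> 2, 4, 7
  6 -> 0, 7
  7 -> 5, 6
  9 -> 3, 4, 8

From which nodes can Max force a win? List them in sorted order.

0, 1, 3, 4, 5, 8, 9

A0 = {8}
A1: add {4, 9} — 4 (Max) has 4→8; 9 (Max) has 9→8.
A2: add {0, 1, 5} — 0 (Max) has 0→4; 1 (Max) has 1→9; 5 (Max) has 5→4.
A3: add {3} — 3 (Min): all of {1, 4, 8, 9} already in.
A4 = A3; e.g. 2 (Min) can still go to 7. Fixed point.
Max's winning region = {0, 1, 3, 4, 5, 8, 9}.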